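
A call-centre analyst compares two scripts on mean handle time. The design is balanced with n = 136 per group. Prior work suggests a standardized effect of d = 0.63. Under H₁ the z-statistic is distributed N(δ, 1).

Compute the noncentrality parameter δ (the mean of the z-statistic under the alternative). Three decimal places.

The noncentrality parameter scales effect size by the design's sample-size factor: δ = d·√(n/2) = 0.63 × √(136/2) = 5.1951

δ ≈ 5.195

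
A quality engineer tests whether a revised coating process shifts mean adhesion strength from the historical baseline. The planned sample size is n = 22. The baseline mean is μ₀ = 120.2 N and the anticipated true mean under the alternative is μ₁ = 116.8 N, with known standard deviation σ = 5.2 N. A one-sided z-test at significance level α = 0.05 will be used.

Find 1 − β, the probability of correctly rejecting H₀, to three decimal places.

Standardized effect: d = |μ₁ − μ₀| / σ = |116.8 − 120.2| / 5.2 = 0.6538
Noncentrality parameter: δ = d·√n = 0.6538 × √22 = 3.0668
Critical value for a one-sided test at α = 0.05: z_α = 1.645.
Power = Φ(δ − 1.645) = Φ(1.422) = 0.9225.

Power ≈ 0.922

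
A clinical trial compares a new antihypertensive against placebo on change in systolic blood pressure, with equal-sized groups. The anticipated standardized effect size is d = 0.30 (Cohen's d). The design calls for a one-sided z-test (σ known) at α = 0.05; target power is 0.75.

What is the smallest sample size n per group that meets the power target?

For power 0.75 need Φ(δ − z_{0.05}) = 0.75, so δ = z_{0.05} + z_{0.25} = 1.645 + 0.674 = 2.319.
δ = d·√(n/2) ⇒ n = 2(δ/d)² = 2 × (2.319 / 0.30)² = 119.54.
Rounding up, n = 120 per group.

n = 120 per group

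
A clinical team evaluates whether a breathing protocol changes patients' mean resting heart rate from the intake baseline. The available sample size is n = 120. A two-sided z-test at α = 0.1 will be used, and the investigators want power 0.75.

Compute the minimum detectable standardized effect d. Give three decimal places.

d ≈ 0.212

Need Φ(δ − 1.645) = 0.75, so δ = 1.645 + 0.674 = 2.319.
(The second rejection-region term Φ(−δ − z_{α/2}) is negligible and dropped.)
δ = d·√n ⇒ d = δ/√n = 2.319/√120 = 0.2117.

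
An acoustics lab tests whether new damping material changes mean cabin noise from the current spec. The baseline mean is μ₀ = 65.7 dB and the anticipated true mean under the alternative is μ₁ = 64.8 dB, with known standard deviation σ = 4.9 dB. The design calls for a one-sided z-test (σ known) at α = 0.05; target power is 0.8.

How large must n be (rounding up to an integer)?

Standardized effect: d = |μ₁ − μ₀| / σ = |64.8 − 65.7| / 4.9 = 0.1837
For power 0.8 need Φ(δ − z_{0.05}) = 0.8, so δ = z_{0.05} + z_{0.20} = 1.645 + 0.842 = 2.486.
δ = d·√n ⇒ n = (δ/d)² = (2.486 / 0.1837)² = 183.26.
Round up to the next whole unit.

n = 184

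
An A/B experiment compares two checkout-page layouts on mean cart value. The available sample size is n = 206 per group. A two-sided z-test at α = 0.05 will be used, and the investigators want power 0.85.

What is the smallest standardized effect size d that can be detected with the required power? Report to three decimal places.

Need Φ(δ − 1.960) = 0.85, so δ = 1.960 + 1.036 = 2.996.
(Lower-tail contribution to power is negligible for δ > 0.)
δ = d·√(n/2) ⇒ d = δ/√(n/2) = 2.996/√(206/2) = 0.2952.

d ≈ 0.295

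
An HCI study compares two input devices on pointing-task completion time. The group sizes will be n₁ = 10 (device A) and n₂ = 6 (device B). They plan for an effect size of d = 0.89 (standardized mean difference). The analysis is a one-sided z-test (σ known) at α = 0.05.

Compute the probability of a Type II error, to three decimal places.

β ≈ 0.469

Noncentrality parameter: δ = d / √(1/n₁ + 1/n₂) = 0.89 / √(1/10 + 1/6) = 1.7235
One-sided α = 0.05 → critical value z_{0.05} = 1.645.
Power = Φ(δ − 1.645) = Φ(0.079) = 0.5313.
Type II error: β = 1 − power = 1 − 0.5313 = 0.4687.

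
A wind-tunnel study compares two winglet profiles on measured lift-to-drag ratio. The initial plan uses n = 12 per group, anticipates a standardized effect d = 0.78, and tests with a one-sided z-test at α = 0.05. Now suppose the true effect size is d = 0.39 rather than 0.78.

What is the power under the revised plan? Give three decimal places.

Power ≈ 0.245

With d = 0.39: δ = d·√(n/2) = 0.39 × √(12/2) = 0.9553. Critical value z_{0.05} = 1.645.
Revised power = Φ(δ − 1.645) = Φ(-0.690) = 0.2452.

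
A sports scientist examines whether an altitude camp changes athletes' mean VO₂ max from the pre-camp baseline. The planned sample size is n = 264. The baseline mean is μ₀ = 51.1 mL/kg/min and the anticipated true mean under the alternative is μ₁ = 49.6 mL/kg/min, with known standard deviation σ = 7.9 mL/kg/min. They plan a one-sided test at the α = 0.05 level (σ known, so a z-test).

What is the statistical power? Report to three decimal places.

Power ≈ 0.925

Standardized effect: d = |μ₁ − μ₀| / σ = |49.6 − 51.1| / 7.9 = 0.1899
Noncentrality parameter: δ = d·√n = 0.1899 × √264 = 3.0851
Critical value for a one-sided test at α = 0.05: z_α = 1.645.
Power = Φ(δ − 1.645) = Φ(1.440) = 0.9251.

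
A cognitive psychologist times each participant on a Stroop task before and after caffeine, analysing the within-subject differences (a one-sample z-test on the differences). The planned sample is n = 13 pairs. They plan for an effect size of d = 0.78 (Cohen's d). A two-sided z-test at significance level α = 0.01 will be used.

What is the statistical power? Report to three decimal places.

Power ≈ 0.593

Noncentrality parameter: δ = d·√n = 0.78 × √13 = 2.8123
Critical value for a two-sided test at α = 0.01: z_{α/2} = 2.576.
Power = Φ(δ − 2.576) + Φ(−δ − 2.576) = Φ(0.237) + Φ(-5.388) = 0.5935 + 0.0000 = 0.5935.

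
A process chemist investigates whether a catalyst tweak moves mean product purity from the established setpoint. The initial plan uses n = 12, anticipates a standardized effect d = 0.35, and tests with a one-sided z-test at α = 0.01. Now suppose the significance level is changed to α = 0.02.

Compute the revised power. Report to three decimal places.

δ = d·√n = 0.35 × √12 = 1.2124 (unchanged). New critical value: z_{0.02} = 2.054.
Revised power = Φ(δ − 2.054) = Φ(-0.841) = 0.2001.

Power ≈ 0.200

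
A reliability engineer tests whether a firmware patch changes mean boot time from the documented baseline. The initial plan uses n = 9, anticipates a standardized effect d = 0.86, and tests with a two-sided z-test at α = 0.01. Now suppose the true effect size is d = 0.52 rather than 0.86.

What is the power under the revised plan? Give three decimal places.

With d = 0.52: δ = d·√n = 0.52 × √9 = 1.5600. Critical value z_{0.005} = 2.576.
Revised power = Φ(δ − 2.576) + Φ(−δ − 2.576) = Φ(-1.016) + Φ(-4.136) = 0.1549 + 0.0000 = 0.1549.

Power ≈ 0.155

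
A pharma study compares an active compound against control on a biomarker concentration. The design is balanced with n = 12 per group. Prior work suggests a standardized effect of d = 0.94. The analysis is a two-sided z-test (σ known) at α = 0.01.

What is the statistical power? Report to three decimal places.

Noncentrality parameter: δ = d·√(n/2) = 0.94 × √(12/2) = 2.3025
Critical value for a two-sided test at α = 0.01: z_{α/2} = 2.576.
Power = Φ(δ − 2.576) + Φ(−δ − 2.576) = Φ(-0.273) + Φ(-4.878) = 0.3923 + 0.0000 = 0.3923.

Power ≈ 0.392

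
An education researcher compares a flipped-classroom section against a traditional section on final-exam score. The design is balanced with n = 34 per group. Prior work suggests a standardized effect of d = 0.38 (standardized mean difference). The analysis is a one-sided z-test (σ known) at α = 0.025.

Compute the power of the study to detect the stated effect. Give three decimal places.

Noncentrality parameter: δ = d·√(n/2) = 0.38 × √(34/2) = 1.5668
Critical value for a one-sided test at α = 0.025: z_α = 1.960.
Power = Φ(δ − 1.960) = Φ(-0.393) = 0.3471.

Power ≈ 0.347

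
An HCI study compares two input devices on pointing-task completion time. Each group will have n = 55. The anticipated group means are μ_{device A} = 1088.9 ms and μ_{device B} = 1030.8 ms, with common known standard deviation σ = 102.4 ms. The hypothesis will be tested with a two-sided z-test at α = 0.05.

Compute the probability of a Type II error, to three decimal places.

Standardized effect: d = |μ_{device A} − μ_{device B}| / σ = |1088.9 − 1030.8| / 102.4 = 0.5674
Noncentrality parameter: δ = d·√(n/2) = 0.5674 × √(55/2) = 2.9754
Critical value for a two-sided test at α = 0.05: z_{α/2} = 1.960.
Power = Φ(δ − 1.960) + Φ(−δ − 1.960) = Φ(1.015) + Φ(-4.935) = 0.8450 + 0.0000 = 0.8450.
Type II error: β = 1 − power = 1 − 0.8450 = 0.1550.

β ≈ 0.155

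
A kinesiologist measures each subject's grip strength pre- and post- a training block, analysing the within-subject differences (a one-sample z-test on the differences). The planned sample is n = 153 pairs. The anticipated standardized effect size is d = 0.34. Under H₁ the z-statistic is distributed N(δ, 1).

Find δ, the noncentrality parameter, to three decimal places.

δ = d·√n = 0.34 × √153 = 4.2056

δ ≈ 4.206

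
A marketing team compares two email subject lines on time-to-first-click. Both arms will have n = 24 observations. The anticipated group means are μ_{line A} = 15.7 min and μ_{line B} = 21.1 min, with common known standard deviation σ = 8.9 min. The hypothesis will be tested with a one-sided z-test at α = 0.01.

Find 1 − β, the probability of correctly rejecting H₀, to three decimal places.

Standardized effect: d = |μ_{line A} − μ_{line B}| / σ = |15.7 − 21.1| / 8.9 = 0.6067
Noncentrality parameter: δ = d·√(n/2) = 0.6067 × √(24/2) = 2.1018
One-sided α = 0.01 → critical value z_{0.01} = 2.326.
Power = P(Z > 2.326 − δ) = Φ(-0.225) = 0.4112.

Power ≈ 0.411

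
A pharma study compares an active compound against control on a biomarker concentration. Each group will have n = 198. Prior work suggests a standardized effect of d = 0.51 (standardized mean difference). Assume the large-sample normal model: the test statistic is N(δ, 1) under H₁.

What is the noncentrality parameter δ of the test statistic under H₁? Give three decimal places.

The noncentrality parameter scales effect size by the design's sample-size factor: δ = d·√(n/2) = 0.51 × √(198/2) = 5.0744

δ ≈ 5.074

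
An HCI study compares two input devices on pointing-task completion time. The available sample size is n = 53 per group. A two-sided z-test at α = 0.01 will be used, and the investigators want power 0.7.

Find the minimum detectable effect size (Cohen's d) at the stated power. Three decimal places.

d ≈ 0.602

Required noncentrality: δ = z_{0.005} + z_{0.30} = 2.576 + 0.524 = 3.100.
(Lower-tail contribution to power is negligible for δ > 0.)
δ = d·√(n/2) ⇒ d = δ/√(n/2) = 3.100/√(53/2) = 0.6022.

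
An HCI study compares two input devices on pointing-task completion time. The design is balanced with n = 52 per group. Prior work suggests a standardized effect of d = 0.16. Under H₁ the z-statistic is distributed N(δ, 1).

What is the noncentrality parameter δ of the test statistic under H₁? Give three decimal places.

δ ≈ 0.816

The noncentrality parameter scales effect size by the design's sample-size factor: δ = d·√(n/2) = 0.16 × √(52/2) = 0.8158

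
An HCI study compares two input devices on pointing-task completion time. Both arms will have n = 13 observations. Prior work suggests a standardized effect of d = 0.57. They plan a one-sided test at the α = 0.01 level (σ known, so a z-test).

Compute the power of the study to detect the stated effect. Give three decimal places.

Noncentrality parameter: δ = d·√(n/2) = 0.57 × √(13/2) = 1.4532
Critical value for a one-sided test at α = 0.01: z_α = 2.326.
Power = Φ(δ − 2.326) = Φ(-0.873) = 0.1913.

Power ≈ 0.191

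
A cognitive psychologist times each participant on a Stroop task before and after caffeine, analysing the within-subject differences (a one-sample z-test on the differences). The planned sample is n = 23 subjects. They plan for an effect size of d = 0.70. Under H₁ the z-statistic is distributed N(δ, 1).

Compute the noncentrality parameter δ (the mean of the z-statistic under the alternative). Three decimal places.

δ ≈ 3.357

δ = d·√n = 0.70 × √23 = 3.3571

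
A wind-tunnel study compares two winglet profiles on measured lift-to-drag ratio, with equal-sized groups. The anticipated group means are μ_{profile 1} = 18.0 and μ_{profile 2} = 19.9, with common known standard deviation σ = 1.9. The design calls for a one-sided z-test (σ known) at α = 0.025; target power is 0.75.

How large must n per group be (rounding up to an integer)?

Standardized effect: d = |μ_{profile 1} − μ_{profile 2}| / σ = |18.0 − 19.9| / 1.9 = 1.0000
For power 0.75 need Φ(δ − z_{0.025}) = 0.75, so δ = z_{0.025} + z_{0.25} = 1.960 + 0.674 = 2.634.
δ = d·√(n/2) ⇒ n = 2(δ/d)² = 2 × (2.634 / 1.0000)² = 13.88.
Rounding up, n = 14 per group.

n = 14 per group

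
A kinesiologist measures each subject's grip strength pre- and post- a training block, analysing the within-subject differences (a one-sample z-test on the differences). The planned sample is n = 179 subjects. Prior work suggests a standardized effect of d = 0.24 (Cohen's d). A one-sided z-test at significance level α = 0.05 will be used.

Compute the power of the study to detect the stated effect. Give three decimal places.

Power ≈ 0.941

Noncentrality parameter: δ = d·√n = 0.24 × √179 = 3.2110
One-sided α = 0.05 → critical value z_{0.05} = 1.645.
Power = P(Z > 1.645 − δ) = Φ(1.566) = 0.9413.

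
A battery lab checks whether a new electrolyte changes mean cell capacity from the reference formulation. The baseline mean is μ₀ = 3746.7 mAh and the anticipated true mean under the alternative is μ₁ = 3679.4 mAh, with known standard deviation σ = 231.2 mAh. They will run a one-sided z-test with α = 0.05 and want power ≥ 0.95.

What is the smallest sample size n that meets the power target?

Standardized effect: d = |μ₁ − μ₀| / σ = |3679.4 − 3746.7| / 231.2 = 0.2911
Set Φ(δ − 1.645) = 0.95; then δ − 1.645 = Φ⁻¹(0.95) = 1.645, giving δ = 3.290.
δ = d·√n ⇒ n = (δ/d)² = (3.290 / 0.2911)² = 127.72.
Round up to the next whole unit.

n = 128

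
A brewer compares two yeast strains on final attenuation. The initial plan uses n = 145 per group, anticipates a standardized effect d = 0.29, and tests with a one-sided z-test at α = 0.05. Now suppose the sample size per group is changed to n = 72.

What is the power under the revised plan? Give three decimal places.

With n = 72 per group: δ = d·√(n/2) = 0.29 × √(72/2) = 1.7400. Critical value z_{0.05} = 1.645.
Revised power = Φ(δ − 1.645) = Φ(0.095) = 0.5379.

Power ≈ 0.538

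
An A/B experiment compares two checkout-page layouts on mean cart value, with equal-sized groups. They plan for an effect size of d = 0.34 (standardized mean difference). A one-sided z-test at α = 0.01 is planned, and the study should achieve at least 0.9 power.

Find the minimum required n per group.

For power 0.9 need Φ(δ − z_{0.01}) = 0.9, so δ = z_{0.01} + z_{0.10} = 2.326 + 1.282 = 3.608.
δ = d·√(n/2) ⇒ n = 2(δ/d)² = 2 × (3.608 / 0.34)² = 225.21.
Rounding up, n = 226 per group.

n = 226 per group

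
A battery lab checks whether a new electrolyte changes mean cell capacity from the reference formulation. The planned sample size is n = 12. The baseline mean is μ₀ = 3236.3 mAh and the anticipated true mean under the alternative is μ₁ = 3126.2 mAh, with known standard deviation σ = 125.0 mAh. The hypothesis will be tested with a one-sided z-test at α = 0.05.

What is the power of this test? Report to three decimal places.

Power ≈ 0.920

Standardized effect: d = |μ₁ − μ₀| / σ = |3126.2 − 3236.3| / 125.0 = 0.8808
Noncentrality parameter: δ = d·√n = 0.8808 × √12 = 3.0512
Critical value for a one-sided test at α = 0.05: z_α = 1.645.
Power = P(Z > 1.645 − δ) = Φ(1.406) = 0.9202.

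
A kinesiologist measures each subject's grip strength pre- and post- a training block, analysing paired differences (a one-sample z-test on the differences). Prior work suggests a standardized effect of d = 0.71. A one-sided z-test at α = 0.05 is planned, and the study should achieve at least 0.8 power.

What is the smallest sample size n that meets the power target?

For power 0.8 need Φ(δ − z_{0.05}) = 0.8, so δ = z_{0.05} + z_{0.20} = 1.645 + 0.842 = 2.486.
δ = d·√n ⇒ n = (δ/d)² = (2.486 / 0.71)² = 12.26.
Rounding up, n = 13.

n = 13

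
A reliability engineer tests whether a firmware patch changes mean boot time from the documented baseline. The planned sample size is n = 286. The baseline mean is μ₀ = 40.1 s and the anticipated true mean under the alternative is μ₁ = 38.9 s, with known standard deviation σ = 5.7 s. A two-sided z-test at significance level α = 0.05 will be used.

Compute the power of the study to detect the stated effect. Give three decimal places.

Standardized effect: d = |μ₁ − μ₀| / σ = |38.9 − 40.1| / 5.7 = 0.2105
Noncentrality parameter: δ = d·√n = 0.2105 × √286 = 3.5603
Critical value for a two-sided test at α = 0.05: z_{α/2} = 1.960.
Power = Φ(δ − 1.960) + Φ(−δ − 1.960) = Φ(1.600) + Φ(-5.520) = 0.9452 + 0.0000 = 0.9452.

Power ≈ 0.945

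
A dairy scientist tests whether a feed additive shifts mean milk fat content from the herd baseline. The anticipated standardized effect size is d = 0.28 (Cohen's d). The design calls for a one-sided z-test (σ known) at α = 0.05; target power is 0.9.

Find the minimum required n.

For power 0.9 need Φ(δ − z_{0.05}) = 0.9, so δ = z_{0.05} + z_{0.10} = 1.645 + 1.282 = 2.926.
δ = d·√n ⇒ n = (δ/d)² = (2.926 / 0.28)² = 109.23.
Round up to the next whole unit.

n = 110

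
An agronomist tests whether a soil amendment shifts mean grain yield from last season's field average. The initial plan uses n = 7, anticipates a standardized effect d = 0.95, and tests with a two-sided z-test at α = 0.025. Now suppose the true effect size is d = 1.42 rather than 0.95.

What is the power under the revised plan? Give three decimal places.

With d = 1.42: δ = d·√n = 1.42 × √7 = 3.7570. Critical value z_{0.0125} = 2.241.
Revised power = Φ(δ − 2.241) + Φ(−δ − 2.241) = Φ(1.516) + Φ(-5.998) = 0.9352 + 0.0000 = 0.9352.

Power ≈ 0.935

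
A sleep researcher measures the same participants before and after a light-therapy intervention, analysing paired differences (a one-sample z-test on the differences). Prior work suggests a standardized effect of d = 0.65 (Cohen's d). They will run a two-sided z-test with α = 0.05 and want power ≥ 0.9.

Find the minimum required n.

For power 0.9 need Φ(δ − z_{0.025}) = 0.9, so δ = z_{0.025} + z_{0.10} = 1.960 + 1.282 = 3.242.
(For δ > 0 the lower-tail rejection region contributes negligibly to power, so the one-term inversion is standard.)
δ = d·√n ⇒ n = (δ/d)² = (3.242 / 0.65)² = 24.87.
Rounding up, n = 25.

n = 25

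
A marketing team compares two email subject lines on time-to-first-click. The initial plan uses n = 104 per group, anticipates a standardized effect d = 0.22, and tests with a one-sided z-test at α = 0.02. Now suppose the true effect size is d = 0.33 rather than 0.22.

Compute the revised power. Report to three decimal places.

Power ≈ 0.628

With d = 0.33: δ = d·√(n/2) = 0.33 × √(104/2) = 2.3797. Critical value z_{0.02} = 2.054.
Revised power = P(Z > 2.054 − δ) = Φ(0.326) = 0.6278.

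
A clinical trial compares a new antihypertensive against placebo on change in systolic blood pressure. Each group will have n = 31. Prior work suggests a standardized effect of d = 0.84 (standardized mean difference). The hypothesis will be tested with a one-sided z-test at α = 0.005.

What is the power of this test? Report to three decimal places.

Power ≈ 0.768

Noncentrality parameter: δ = d·√(n/2) = 0.84 × √(31/2) = 3.3071
One-sided α = 0.005 → critical value z_{0.005} = 2.576.
Power = Φ(δ − 2.576) = Φ(0.731) = 0.7677.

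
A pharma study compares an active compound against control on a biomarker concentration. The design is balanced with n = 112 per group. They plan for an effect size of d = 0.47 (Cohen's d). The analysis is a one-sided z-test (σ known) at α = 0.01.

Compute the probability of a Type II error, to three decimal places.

β ≈ 0.117

Noncentrality parameter: δ = d·√(n/2) = 0.47 × √(112/2) = 3.5172
One-sided α = 0.01 → critical value z_{0.01} = 2.326.
Power = Φ(δ − 2.326) = Φ(1.191) = 0.8831.
Type II error: β = 1 − power = 1 − 0.8831 = 0.1169.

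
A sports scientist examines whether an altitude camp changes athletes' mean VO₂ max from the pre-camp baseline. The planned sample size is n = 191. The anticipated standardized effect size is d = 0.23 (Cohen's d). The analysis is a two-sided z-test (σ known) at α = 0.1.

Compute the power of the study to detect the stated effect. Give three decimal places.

Power ≈ 0.937

Noncentrality parameter: λ = d·√n = 0.23 × √191 = 3.1787
Two-sided α = 0.1 → critical value z_{0.05} = 1.645.
Power = Φ(λ − 1.645) + Φ(−λ − 1.645) = Φ(1.534) + Φ(-4.824) = 0.9375 + 0.0000 = 0.9375.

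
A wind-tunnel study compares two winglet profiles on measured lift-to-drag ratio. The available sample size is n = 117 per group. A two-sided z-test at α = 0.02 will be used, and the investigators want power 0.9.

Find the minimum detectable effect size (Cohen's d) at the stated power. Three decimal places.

d ≈ 0.472

Need Φ(δ − 2.326) = 0.9, so δ = 2.326 + 1.282 = 3.608.
(The second rejection-region term Φ(−δ − z_{α/2}) is negligible and dropped.)
δ = d·√(n/2) ⇒ d = δ/√(n/2) = 3.608/√(117/2) = 0.4717.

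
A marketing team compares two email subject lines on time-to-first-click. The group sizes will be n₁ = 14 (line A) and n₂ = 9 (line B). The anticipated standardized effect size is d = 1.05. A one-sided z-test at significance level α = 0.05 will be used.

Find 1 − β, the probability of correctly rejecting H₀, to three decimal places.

Noncentrality parameter: δ = d / √(1/n₁ + 1/n₂) = 1.05 / √(1/14 + 1/9) = 2.4576
Critical value for a one-sided test at α = 0.05: z_α = 1.645.
Power = Φ(δ − 1.645) = Φ(0.813) = 0.7918.

Power ≈ 0.792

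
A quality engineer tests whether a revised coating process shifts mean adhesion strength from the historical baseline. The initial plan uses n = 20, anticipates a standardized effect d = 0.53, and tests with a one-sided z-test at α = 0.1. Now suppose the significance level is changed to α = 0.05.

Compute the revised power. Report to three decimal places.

Power ≈ 0.766

δ = d·√n = 0.53 × √20 = 2.3702 (unchanged). New critical value: z_{0.05} = 1.645.
Revised power = Φ(δ − 1.645) = Φ(0.725) = 0.7659.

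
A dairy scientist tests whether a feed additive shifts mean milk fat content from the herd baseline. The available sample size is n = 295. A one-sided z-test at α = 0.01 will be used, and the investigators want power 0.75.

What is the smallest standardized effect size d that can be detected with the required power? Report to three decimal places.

d ≈ 0.175

Required noncentrality: δ = z_{0.01} + z_{0.25} = 2.326 + 0.674 = 3.001.
δ = d·√n ⇒ d = δ/√n = 3.001/√295 = 0.1747.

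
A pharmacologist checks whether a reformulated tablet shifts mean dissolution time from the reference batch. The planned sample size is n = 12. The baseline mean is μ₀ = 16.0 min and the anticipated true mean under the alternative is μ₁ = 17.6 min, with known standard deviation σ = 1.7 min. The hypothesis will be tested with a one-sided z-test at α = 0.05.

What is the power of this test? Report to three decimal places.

Power ≈ 0.947

Standardized effect: d = |μ₁ − μ₀| / σ = |17.6 − 16.0| / 1.7 = 0.9412
Noncentrality parameter: δ = d·√n = 0.9412 × √12 = 3.2603
Critical value for a one-sided test at α = 0.05: z_α = 1.645.
Power = P(Z > 1.645 − δ) = Φ(1.615) = 0.9469.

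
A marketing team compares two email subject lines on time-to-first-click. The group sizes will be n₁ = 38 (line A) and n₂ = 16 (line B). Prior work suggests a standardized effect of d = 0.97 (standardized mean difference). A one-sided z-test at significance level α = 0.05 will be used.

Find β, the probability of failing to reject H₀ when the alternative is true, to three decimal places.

β ≈ 0.054

Noncentrality parameter: λ = d / √(1/n₁ + 1/n₂) = 0.97 / √(1/38 + 1/16) = 3.2548
Critical value for a one-sided test at α = 0.05: z_α = 1.645.
Power = P(Z > 1.645 − λ) = Φ(1.610) = 0.9463.
Type II error: β = 1 − power = 1 − 0.9463 = 0.0537.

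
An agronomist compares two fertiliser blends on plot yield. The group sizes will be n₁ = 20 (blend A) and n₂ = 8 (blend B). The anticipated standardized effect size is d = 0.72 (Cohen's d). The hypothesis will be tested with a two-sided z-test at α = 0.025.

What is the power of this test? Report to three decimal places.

Power ≈ 0.301

Noncentrality parameter: δ = d / √(1/n₁ + 1/n₂) = 0.72 / √(1/20 + 1/8) = 1.7211
Two-sided α = 0.025 → critical value z_{0.0125} = 2.241.
Power = Φ(δ − 2.241) + Φ(−δ − 2.241) = Φ(-0.520) + Φ(-3.963) = 0.3014 + 0.0000 = 0.3015.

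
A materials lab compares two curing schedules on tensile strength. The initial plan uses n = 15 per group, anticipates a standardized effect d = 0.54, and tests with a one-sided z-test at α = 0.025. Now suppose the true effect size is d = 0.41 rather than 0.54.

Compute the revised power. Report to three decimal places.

Power ≈ 0.201

With d = 0.41: δ = d·√(n/2) = 0.41 × √(15/2) = 1.1228. Critical value z_{0.025} = 1.960.
Revised power = P(Z > 1.960 − δ) = Φ(-0.837) = 0.2013.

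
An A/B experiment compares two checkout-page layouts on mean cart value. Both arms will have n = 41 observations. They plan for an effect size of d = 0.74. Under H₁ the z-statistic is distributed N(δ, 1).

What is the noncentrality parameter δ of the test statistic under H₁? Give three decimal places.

δ ≈ 3.350

The noncentrality parameter scales effect size by the design's sample-size factor: δ = d·√(n/2) = 0.74 × √(41/2) = 3.3505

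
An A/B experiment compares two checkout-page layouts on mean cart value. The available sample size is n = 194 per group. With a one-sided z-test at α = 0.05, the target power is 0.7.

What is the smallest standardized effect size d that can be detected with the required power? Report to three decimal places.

d ≈ 0.220

Need Φ(δ − 1.645) = 0.7, so δ = 1.645 + 0.524 = 2.169.
δ = d·√(n/2) ⇒ d = δ/√(n/2) = 2.169/√(194/2) = 0.2203.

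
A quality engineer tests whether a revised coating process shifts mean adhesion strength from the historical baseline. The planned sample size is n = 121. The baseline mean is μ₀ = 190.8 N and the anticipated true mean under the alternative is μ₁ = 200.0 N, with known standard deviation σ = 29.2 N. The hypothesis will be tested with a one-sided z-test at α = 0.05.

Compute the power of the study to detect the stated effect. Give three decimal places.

Power ≈ 0.966

Standardized effect: d = |μ₁ − μ₀| / σ = |200.0 − 190.8| / 29.2 = 0.3151
Noncentrality parameter: δ = d·√n = 0.3151 × √121 = 3.4658
Critical value for a one-sided test at α = 0.05: z_α = 1.645.
Power = Φ(δ − 1.645) = Φ(1.821) = 0.9657.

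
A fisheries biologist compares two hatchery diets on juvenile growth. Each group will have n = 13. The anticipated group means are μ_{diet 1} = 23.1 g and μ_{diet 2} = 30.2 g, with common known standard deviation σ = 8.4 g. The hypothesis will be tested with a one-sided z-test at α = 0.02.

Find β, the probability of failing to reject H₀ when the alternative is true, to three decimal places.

β ≈ 0.460

Standardized effect: d = |μ_{diet 1} − μ_{diet 2}| / σ = |23.1 − 30.2| / 8.4 = 0.8452
Noncentrality parameter: δ = d·√(n/2) = 0.8452 × √(13/2) = 2.1549
One-sided α = 0.02 → critical value z_{0.02} = 2.054.
Power = Φ(δ − 2.054) = Φ(0.101) = 0.5403.
Type II error: β = 1 − power = 1 − 0.5403 = 0.4597.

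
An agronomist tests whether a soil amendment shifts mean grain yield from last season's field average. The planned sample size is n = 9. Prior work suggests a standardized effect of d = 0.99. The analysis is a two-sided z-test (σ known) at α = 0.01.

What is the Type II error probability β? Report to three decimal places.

β ≈ 0.347

Noncentrality parameter: λ = d·√n = 0.99 × √9 = 2.9700
Two-sided α = 0.01 → critical value z_{0.005} = 2.576.
Power = Φ(λ − 2.576) + Φ(−λ − 2.576) = Φ(0.394) + Φ(-5.546) = 0.6533 + 0.0000 = 0.6533.
Type II error: β = 1 − power = 1 − 0.6533 = 0.3467.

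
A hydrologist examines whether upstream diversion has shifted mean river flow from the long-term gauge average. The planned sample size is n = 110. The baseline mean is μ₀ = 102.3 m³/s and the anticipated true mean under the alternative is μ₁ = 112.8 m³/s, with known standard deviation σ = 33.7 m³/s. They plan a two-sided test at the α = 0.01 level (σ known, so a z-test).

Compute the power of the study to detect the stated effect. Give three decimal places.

Power ≈ 0.756

Standardized effect: d = |μ₁ − μ₀| / σ = |112.8 − 102.3| / 33.7 = 0.3116
Noncentrality parameter: δ = d·√n = 0.3116 × √110 = 3.2678
Critical value for a two-sided test at α = 0.01: z_{α/2} = 2.576.
Power = Φ(δ − 2.576) + Φ(−δ − 2.576) = Φ(0.692) + Φ(-5.844) = 0.7555 + 0.0000 = 0.7555.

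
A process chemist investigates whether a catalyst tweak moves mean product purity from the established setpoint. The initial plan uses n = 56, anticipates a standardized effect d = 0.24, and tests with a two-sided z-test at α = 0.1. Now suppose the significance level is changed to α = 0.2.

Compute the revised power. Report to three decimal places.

Power ≈ 0.698

δ = d·√n = 0.24 × √56 = 1.7960 (unchanged). New critical value: z_{0.1} = 1.282.
Revised power = Φ(δ − 1.282) + Φ(−δ − 1.282) = Φ(0.514) + Φ(-3.078) = 0.6965 + 0.0010 = 0.6976.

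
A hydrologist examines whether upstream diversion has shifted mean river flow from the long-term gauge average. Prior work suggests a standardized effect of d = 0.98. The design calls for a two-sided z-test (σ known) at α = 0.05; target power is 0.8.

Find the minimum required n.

n = 9

For power 0.8 need Φ(δ − z_{0.025}) = 0.8, so δ = z_{0.025} + z_{0.20} = 1.960 + 0.842 = 2.802.
(Ignoring the negligible lower-tail rejection probability gives the usual closed-form inversion.)
δ = d·√n ⇒ n = (δ/d)² = (2.802 / 0.98)² = 8.17.
Rounding up, n = 9.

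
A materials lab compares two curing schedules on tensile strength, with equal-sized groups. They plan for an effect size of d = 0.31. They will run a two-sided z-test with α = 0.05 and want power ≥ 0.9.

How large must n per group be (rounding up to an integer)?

For power 0.9 need Φ(δ − z_{0.025}) = 0.9, so δ = z_{0.025} + z_{0.10} = 1.960 + 1.282 = 3.242.
(For δ > 0 the lower-tail rejection region contributes negligibly to power, so the one-term inversion is standard.)
δ = d·√(n/2) ⇒ n = 2(δ/d)² = 2 × (3.242 / 0.31)² = 218.68.
Rounding up, n = 219 per group.

n = 219 per group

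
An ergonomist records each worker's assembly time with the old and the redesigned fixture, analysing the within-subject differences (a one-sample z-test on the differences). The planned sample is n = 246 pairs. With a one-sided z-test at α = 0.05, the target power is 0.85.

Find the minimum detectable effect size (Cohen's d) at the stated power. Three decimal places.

Required noncentrality: δ = z_{0.05} + z_{0.15} = 1.645 + 1.036 = 2.681.
δ = d·√n ⇒ d = δ/√n = 2.681/√246 = 0.1710.

d ≈ 0.171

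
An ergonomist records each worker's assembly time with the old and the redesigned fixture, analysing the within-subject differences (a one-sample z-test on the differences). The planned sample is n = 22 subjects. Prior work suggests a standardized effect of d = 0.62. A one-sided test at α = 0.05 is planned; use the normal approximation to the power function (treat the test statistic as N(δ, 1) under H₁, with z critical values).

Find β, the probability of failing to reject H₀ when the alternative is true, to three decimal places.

Noncentrality parameter: δ = d·√n = 0.62 × √22 = 2.9081
Critical value for a one-sided test at α = 0.05: z_α = 1.645.
Power = P(Z > 1.645 − δ) = Φ(1.263) = 0.8967.
Type II error: β = 1 − power = 1 − 0.8967 = 0.1033.

β ≈ 0.103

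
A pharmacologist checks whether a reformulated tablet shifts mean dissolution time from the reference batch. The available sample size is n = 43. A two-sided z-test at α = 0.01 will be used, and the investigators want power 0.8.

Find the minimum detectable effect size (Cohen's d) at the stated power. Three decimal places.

Required noncentrality: δ = z_{0.005} + z_{0.20} = 2.576 + 0.842 = 3.417.
(The second rejection-region term Φ(−δ − z_{α/2}) is negligible and dropped.)
δ = d·√n ⇒ d = δ/√n = 3.417/√43 = 0.5212.

d ≈ 0.521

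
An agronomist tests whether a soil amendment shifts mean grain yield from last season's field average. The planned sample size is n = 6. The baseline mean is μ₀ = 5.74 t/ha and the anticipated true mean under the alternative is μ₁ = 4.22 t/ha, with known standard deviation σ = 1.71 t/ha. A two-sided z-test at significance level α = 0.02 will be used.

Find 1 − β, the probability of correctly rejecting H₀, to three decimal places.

Power ≈ 0.441

Standardized effect: d = |μ₁ − μ₀| / σ = |4.22 − 5.74| / 1.71 = 0.8889
Noncentrality parameter: δ = d·√n = 0.8889 × √6 = 2.1773
Two-sided α = 0.02 → critical value z_{0.01} = 2.326.
Power = Φ(δ − 2.326) + Φ(−δ − 2.326) = Φ(-0.149) + Φ(-4.504) = 0.4408 + 0.0000 = 0.4408.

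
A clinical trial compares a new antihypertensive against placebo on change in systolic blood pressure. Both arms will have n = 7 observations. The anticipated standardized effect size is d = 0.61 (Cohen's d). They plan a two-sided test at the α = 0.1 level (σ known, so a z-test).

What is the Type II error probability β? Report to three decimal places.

β ≈ 0.690

Noncentrality parameter: δ = d·√(n/2) = 0.61 × √(7/2) = 1.1412
Two-sided α = 0.1 → critical value z_{0.05} = 1.645.
Power = Φ(δ − 1.645) + Φ(−δ − 1.645) = Φ(-0.504) + Φ(-2.786) = 0.3073 + 0.0027 = 0.3099.
Type II error: β = 1 − power = 1 − 0.3099 = 0.6901.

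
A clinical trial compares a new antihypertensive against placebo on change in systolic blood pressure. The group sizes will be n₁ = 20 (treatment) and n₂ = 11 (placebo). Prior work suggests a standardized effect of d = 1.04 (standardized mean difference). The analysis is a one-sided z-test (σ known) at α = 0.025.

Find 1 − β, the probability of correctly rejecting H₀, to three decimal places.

Power ≈ 0.791

Noncentrality parameter: δ = d / √(1/n₁ + 1/n₂) = 1.04 / √(1/20 + 1/11) = 2.7705
One-sided α = 0.025 → critical value z_{0.025} = 1.960.
Power = P(Z > 1.960 − δ) = Φ(0.811) = 0.7912.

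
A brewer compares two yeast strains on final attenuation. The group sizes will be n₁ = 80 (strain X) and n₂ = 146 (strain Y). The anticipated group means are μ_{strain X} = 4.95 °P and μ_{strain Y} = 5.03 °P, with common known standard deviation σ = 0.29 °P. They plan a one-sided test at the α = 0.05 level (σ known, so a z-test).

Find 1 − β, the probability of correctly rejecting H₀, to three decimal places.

Power ≈ 0.632

Standardized effect: d = |μ_{strain X} − μ_{strain Y}| / σ = |4.95 − 5.03| / 0.29 = 0.2759
Noncentrality parameter: δ = d / √(1/n₁ + 1/n₂) = 0.2759 / √(1/80 + 1/146) = 1.9832
One-sided α = 0.05 → critical value z_{0.05} = 1.645.
Power = P(Z > 1.645 − δ) = Φ(0.338) = 0.6324.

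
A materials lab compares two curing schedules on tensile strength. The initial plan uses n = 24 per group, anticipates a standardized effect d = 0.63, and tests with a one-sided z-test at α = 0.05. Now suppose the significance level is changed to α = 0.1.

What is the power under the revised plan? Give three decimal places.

δ = d·√(n/2) = 0.63 × √(24/2) = 2.1824 (unchanged). New critical value: z_{0.1} = 1.282.
Revised power = P(Z > 1.282 − δ) = Φ(0.901) = 0.8162.

Power ≈ 0.816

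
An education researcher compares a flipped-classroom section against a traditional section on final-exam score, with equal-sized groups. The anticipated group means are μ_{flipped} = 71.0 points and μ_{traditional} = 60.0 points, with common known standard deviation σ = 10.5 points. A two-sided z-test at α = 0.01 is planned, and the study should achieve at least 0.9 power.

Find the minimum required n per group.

n = 28 per group

Standardized effect: d = |μ_{flipped} − μ_{traditional}| / σ = |71.0 − 60.0| / 10.5 = 1.0476
For power 0.9 need Φ(δ − z_{0.005}) = 0.9, so δ = z_{0.005} + z_{0.10} = 2.576 + 1.282 = 3.857.
(For δ > 0 the lower-tail rejection region contributes negligibly to power, so the one-term inversion is standard.)
δ = d·√(n/2) ⇒ n = 2(δ/d)² = 2 × (3.857 / 1.0476)² = 27.11.
Rounding up, n = 28 per group.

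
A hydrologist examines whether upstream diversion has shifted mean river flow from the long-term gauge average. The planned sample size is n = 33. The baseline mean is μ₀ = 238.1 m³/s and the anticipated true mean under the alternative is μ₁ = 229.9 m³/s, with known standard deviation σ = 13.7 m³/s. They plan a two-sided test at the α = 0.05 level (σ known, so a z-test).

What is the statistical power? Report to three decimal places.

Standardized effect: d = |μ₁ − μ₀| / σ = |229.9 − 238.1| / 13.7 = 0.5985
Noncentrality parameter: δ = d·√n = 0.5985 × √33 = 3.4384
Two-sided α = 0.05 → critical value z_{0.025} = 1.960.
Power = Φ(δ − 1.960) + Φ(−δ − 1.960) = Φ(1.478) + Φ(-5.398) = 0.9303 + 0.0000 = 0.9303.

Power ≈ 0.930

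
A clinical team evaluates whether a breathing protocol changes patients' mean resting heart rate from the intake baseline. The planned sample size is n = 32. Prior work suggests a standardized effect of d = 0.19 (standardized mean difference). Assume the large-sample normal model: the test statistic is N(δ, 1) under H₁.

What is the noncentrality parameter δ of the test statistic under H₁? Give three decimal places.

δ ≈ 1.075

δ = d·√n = 0.19 × √32 = 1.0748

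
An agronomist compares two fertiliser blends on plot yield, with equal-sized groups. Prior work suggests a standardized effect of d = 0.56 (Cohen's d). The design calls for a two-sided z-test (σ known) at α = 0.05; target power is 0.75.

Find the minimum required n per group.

For power 0.75 need Φ(δ − z_{0.025}) = 0.75, so δ = z_{0.025} + z_{0.25} = 1.960 + 0.674 = 2.634.
(For δ > 0 the lower-tail rejection region contributes negligibly to power, so the one-term inversion is standard.)
δ = d·√(n/2) ⇒ n = 2(δ/d)² = 2 × (2.634 / 0.56)² = 44.26.
Rounding up, n = 45 per group.

n = 45 per group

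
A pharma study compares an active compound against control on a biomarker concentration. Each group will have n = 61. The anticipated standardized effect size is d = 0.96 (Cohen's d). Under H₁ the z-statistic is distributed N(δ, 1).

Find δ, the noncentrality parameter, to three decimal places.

The noncentrality parameter scales effect size by the design's sample-size factor: δ = d·√(n/2) = 0.96 × √(61/2) = 5.3018

δ ≈ 5.302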